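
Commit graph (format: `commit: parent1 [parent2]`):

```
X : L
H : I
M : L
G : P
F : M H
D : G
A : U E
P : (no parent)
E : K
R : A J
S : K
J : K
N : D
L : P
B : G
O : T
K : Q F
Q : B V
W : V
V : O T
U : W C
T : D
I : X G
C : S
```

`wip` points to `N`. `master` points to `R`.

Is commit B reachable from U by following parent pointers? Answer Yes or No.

Yes

Ancestors of U (commits reachable by following parents): {B, C, D, F, G, H, I, K, L, M, O, P, Q, S, T, U, V, W, X}.
B is in that set, so it is an ancestor of U.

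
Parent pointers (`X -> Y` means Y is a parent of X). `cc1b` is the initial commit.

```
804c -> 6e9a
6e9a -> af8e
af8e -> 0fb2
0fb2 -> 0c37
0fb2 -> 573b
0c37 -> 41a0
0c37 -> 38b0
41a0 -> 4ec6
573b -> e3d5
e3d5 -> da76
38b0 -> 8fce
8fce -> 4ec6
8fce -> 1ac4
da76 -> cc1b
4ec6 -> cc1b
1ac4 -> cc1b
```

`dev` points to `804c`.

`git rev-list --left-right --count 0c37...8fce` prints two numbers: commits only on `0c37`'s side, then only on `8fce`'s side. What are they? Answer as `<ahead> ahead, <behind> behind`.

3 ahead, 0 behind

Reachable from 0c37: {0c37, 1ac4, 38b0, 41a0, 4ec6, 8fce, cc1b}.
Reachable from 8fce: {1ac4, 4ec6, 8fce, cc1b}.
Only in 0c37's history (ahead): {0c37, 38b0, 41a0} — 3.
Only in 8fce's history (behind): {} — 0.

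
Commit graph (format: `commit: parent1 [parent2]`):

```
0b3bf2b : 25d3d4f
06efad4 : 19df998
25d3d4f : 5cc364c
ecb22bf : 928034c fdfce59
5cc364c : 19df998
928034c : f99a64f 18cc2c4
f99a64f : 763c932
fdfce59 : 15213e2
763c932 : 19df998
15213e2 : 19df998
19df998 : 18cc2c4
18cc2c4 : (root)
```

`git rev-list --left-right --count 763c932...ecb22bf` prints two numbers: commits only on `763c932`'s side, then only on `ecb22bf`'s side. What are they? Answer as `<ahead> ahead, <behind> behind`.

Reachable from 763c932: {18cc2c4, 19df998, 763c932}.
Reachable from ecb22bf: {15213e2, 18cc2c4, 19df998, 763c932, 928034c, ecb22bf, f99a64f, fdfce59}.
Only in 763c932's history (ahead): {} — 0.
Only in ecb22bf's history (behind): {15213e2, 928034c, ecb22bf, f99a64f, fdfce59} — 5.

0 ahead, 5 behind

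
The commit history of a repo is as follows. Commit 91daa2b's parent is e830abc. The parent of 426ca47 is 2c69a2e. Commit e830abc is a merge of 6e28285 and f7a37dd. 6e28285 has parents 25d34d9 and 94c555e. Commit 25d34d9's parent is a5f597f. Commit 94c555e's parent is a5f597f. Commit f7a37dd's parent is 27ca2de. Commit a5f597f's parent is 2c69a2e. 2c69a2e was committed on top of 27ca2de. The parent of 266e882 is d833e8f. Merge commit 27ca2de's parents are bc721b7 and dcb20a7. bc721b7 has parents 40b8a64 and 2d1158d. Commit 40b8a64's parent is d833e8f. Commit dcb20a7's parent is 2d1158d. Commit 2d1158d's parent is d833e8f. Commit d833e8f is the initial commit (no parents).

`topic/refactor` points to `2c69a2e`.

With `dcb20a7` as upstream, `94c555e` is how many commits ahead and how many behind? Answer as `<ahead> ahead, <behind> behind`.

Reachable from 94c555e: {27ca2de, 2c69a2e, 2d1158d, 40b8a64, 94c555e, a5f597f, bc721b7, d833e8f, dcb20a7}.
Reachable from dcb20a7: {2d1158d, d833e8f, dcb20a7}.
Only in 94c555e's history (ahead): {27ca2de, 2c69a2e, 40b8a64, 94c555e, a5f597f, bc721b7} — 6.
Only in dcb20a7's history (behind): {} — 0.

6 ahead, 0 behind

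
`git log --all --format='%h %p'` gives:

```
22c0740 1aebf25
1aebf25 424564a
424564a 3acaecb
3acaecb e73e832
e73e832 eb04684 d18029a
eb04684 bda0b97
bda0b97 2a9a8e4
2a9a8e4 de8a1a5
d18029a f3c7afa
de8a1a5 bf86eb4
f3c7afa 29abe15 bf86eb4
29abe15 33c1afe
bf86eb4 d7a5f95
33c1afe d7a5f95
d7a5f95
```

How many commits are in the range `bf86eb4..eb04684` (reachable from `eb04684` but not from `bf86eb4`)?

Reachable from eb04684: {2a9a8e4, bda0b97, bf86eb4, d7a5f95, de8a1a5, eb04684}.
Reachable from bf86eb4: {bf86eb4, d7a5f95}.
In eb04684's history but not bf86eb4's: {2a9a8e4, bda0b97, de8a1a5, eb04684} — 4 commits.

4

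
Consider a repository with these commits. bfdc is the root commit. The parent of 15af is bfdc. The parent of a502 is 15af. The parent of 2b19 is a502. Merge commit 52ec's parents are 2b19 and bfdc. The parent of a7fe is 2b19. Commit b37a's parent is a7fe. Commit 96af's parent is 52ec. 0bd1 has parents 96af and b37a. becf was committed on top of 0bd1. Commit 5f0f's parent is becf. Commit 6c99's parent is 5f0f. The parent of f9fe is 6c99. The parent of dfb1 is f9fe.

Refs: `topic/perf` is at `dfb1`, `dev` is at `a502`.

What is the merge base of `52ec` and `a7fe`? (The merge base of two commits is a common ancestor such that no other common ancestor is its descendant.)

Ancestors of 52ec: {15af, 2b19, 52ec, a502, bfdc}.
Ancestors of a7fe: {15af, 2b19, a502, a7fe, bfdc}.
Common ancestors: {15af, 2b19, a502, bfdc}.
Among these, 2b19 is not an ancestor of any other common ancestor — it is the merge base.

2b19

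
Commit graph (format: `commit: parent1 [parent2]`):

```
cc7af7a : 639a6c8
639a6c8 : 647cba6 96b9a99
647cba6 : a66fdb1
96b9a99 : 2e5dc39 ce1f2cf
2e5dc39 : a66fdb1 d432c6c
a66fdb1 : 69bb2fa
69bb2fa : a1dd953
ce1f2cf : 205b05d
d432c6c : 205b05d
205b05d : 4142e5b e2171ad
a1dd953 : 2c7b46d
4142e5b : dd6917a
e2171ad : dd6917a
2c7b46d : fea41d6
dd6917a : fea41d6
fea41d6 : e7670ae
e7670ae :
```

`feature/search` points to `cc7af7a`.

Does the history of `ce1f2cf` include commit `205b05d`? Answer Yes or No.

Ancestors of ce1f2cf (commits reachable by following parents): {205b05d, 4142e5b, ce1f2cf, dd6917a, e2171ad, e7670ae, fea41d6}.
205b05d is in that set, so it is an ancestor of ce1f2cf.

Yes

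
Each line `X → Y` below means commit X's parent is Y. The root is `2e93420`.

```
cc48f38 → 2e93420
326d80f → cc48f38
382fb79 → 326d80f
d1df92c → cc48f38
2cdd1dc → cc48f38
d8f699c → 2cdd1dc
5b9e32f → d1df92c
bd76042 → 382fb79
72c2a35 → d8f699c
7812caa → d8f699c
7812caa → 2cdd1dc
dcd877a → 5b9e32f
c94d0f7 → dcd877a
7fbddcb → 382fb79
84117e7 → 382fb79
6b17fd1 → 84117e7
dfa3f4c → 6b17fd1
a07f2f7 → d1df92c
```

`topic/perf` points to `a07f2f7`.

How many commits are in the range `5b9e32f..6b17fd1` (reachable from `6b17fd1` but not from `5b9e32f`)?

Reachable from 6b17fd1: {2e93420, 326d80f, 382fb79, 6b17fd1, 84117e7, cc48f38}.
Reachable from 5b9e32f: {2e93420, 5b9e32f, cc48f38, d1df92c}.
In 6b17fd1's history but not 5b9e32f's: {326d80f, 382fb79, 6b17fd1, 84117e7} — 4 commits.

4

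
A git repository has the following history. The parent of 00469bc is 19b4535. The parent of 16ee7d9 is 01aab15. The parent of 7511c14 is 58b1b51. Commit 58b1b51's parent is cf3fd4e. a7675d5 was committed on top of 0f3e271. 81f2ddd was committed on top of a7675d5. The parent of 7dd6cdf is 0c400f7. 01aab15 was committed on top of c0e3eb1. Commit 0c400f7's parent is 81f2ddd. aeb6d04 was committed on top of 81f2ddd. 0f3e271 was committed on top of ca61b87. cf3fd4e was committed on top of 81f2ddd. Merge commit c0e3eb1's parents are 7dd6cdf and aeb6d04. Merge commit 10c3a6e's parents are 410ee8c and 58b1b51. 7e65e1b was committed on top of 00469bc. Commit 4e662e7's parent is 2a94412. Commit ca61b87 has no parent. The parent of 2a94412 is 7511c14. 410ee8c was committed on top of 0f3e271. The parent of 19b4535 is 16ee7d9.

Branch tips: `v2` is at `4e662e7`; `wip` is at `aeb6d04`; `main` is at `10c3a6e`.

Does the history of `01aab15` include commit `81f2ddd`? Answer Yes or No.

Yes

Ancestors of 01aab15 (commits reachable by following parents): {01aab15, 0c400f7, 0f3e271, 7dd6cdf, 81f2ddd, a7675d5, aeb6d04, c0e3eb1, ca61b87}.
81f2ddd is in that set, so it is an ancestor of 01aab15.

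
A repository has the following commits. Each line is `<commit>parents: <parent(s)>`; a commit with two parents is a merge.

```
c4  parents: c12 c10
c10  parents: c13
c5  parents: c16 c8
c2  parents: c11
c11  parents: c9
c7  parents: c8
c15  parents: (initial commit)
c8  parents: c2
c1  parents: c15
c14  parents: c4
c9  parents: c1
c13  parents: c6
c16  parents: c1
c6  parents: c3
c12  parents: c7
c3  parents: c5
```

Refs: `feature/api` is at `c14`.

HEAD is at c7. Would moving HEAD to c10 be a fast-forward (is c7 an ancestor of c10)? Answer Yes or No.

A fast-forward from c7 to c10 is possible iff c7 is an ancestor of c10.
Ancestors of c10: {c1, c10, c11, c13, c15, c16, c2, c3, c5, c6, c8, c9}.
c7 is not among them, so fast-forward is not possible.

No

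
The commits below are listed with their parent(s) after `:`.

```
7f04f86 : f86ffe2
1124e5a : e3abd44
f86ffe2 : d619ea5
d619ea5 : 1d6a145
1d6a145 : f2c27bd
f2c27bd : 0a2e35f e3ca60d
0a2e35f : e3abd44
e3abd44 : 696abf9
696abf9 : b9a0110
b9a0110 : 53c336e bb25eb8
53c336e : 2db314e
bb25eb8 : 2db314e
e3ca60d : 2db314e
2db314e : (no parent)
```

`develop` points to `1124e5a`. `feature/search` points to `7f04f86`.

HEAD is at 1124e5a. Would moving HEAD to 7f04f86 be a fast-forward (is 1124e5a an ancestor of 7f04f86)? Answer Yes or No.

No

A fast-forward from 1124e5a to 7f04f86 is possible iff 1124e5a is an ancestor of 7f04f86.
Ancestors of 7f04f86: {0a2e35f, 1d6a145, 2db314e, 53c336e, 696abf9, 7f04f86, b9a0110, bb25eb8, d619ea5, e3abd44, e3ca60d, f2c27bd, f86ffe2}.
1124e5a is not among them, so fast-forward is not possible.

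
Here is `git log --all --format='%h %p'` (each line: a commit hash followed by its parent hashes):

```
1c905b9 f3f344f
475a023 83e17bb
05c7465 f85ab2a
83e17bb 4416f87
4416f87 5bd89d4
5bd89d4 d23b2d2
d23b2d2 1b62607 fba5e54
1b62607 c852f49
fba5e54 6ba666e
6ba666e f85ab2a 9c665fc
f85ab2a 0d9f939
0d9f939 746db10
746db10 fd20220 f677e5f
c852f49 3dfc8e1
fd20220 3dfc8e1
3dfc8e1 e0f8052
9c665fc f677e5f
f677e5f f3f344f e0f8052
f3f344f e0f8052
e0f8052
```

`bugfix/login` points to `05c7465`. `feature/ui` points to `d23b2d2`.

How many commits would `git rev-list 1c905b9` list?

3

Walking parent pointers from 1c905b9: reachable set = {1c905b9, e0f8052, f3f344f}.
That is 3 commits.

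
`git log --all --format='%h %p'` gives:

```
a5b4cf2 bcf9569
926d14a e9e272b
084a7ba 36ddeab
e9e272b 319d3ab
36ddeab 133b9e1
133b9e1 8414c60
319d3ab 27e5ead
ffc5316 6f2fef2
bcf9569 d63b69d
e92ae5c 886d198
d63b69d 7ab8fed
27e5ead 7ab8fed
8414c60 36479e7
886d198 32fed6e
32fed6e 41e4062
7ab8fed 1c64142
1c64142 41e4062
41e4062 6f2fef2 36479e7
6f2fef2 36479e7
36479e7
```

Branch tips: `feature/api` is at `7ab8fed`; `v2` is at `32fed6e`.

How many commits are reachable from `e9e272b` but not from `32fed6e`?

5

Reachable from e9e272b: {1c64142, 27e5ead, 319d3ab, 36479e7, 41e4062, 6f2fef2, 7ab8fed, e9e272b}.
Reachable from 32fed6e: {32fed6e, 36479e7, 41e4062, 6f2fef2}.
In e9e272b's history but not 32fed6e's: {1c64142, 27e5ead, 319d3ab, 7ab8fed, e9e272b} — 5 commits.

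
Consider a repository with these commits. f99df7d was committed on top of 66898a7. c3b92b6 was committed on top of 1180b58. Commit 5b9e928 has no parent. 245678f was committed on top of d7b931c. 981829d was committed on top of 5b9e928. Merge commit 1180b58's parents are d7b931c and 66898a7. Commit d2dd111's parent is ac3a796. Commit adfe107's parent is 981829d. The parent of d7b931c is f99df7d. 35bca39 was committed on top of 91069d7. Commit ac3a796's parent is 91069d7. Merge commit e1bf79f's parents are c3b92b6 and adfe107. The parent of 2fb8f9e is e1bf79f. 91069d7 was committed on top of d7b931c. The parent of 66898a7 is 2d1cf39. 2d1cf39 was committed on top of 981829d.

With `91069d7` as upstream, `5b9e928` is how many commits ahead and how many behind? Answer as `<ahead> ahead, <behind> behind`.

0 ahead, 6 behind

Reachable from 5b9e928: {5b9e928}.
Reachable from 91069d7: {2d1cf39, 5b9e928, 66898a7, 91069d7, 981829d, d7b931c, f99df7d}.
Only in 5b9e928's history (ahead): {} — 0.
Only in 91069d7's history (behind): {2d1cf39, 66898a7, 91069d7, 981829d, d7b931c, f99df7d} — 6.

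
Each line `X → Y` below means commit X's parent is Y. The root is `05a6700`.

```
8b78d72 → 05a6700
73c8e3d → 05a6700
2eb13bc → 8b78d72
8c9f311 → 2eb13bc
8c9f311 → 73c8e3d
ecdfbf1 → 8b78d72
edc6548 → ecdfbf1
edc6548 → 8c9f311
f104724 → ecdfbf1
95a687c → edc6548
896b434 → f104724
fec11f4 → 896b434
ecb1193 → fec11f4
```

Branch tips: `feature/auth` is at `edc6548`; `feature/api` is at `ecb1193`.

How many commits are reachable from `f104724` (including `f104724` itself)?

Walking parent pointers from f104724: reachable set = {05a6700, 8b78d72, ecdfbf1, f104724}.
That is 4 commits.

4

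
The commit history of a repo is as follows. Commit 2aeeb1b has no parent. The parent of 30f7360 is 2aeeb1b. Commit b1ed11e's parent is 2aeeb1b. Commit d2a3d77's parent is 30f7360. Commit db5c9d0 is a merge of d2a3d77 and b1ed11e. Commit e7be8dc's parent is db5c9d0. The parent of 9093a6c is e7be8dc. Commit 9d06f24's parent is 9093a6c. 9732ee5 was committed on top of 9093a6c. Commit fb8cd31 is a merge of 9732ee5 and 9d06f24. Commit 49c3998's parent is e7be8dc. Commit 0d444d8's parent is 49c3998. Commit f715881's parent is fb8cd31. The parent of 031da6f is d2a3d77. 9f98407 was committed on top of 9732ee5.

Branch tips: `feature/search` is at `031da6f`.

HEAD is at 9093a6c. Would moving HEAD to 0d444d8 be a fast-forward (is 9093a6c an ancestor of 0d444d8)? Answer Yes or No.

A fast-forward from 9093a6c to 0d444d8 is possible iff 9093a6c is an ancestor of 0d444d8.
Ancestors of 0d444d8: {0d444d8, 2aeeb1b, 30f7360, 49c3998, b1ed11e, d2a3d77, db5c9d0, e7be8dc}.
9093a6c is not among them, so fast-forward is not possible.

No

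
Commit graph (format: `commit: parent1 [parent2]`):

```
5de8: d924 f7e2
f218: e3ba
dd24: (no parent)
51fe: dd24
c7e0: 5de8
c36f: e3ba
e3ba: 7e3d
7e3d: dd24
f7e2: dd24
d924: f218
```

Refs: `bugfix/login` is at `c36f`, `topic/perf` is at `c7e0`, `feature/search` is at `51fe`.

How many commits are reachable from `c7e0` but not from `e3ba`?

Reachable from c7e0: {5de8, 7e3d, c7e0, d924, dd24, e3ba, f218, f7e2}.
Reachable from e3ba: {7e3d, dd24, e3ba}.
In c7e0's history but not e3ba's: {5de8, c7e0, d924, f218, f7e2} — 5 commits.

5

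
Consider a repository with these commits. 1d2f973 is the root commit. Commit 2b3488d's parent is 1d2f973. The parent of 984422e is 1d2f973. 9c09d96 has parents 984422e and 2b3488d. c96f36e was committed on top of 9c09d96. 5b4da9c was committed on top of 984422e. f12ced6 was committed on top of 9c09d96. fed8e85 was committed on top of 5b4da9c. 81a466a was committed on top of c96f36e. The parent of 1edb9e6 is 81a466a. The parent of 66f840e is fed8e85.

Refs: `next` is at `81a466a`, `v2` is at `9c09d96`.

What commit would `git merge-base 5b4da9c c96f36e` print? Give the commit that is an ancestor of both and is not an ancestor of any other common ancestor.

Ancestors of 5b4da9c: {1d2f973, 5b4da9c, 984422e}.
Ancestors of c96f36e: {1d2f973, 2b3488d, 984422e, 9c09d96, c96f36e}.
Common ancestors: {1d2f973, 984422e}.
Among these, 984422e is not an ancestor of any other common ancestor — it is the merge base.

984422e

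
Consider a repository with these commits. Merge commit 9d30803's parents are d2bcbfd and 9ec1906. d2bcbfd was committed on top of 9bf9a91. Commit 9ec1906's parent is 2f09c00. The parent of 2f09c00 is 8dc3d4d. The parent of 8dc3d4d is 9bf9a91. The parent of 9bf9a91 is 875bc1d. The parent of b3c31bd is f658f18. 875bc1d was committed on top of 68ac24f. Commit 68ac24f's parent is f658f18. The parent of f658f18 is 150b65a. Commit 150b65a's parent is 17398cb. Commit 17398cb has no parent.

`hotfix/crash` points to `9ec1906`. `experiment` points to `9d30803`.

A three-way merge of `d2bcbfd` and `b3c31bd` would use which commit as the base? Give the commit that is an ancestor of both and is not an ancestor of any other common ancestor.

Ancestors of d2bcbfd: {150b65a, 17398cb, 68ac24f, 875bc1d, 9bf9a91, d2bcbfd, f658f18}.
Ancestors of b3c31bd: {150b65a, 17398cb, b3c31bd, f658f18}.
Common ancestors: {150b65a, 17398cb, f658f18}.
Among these, f658f18 is not an ancestor of any other common ancestor — it is the merge base.

f658f18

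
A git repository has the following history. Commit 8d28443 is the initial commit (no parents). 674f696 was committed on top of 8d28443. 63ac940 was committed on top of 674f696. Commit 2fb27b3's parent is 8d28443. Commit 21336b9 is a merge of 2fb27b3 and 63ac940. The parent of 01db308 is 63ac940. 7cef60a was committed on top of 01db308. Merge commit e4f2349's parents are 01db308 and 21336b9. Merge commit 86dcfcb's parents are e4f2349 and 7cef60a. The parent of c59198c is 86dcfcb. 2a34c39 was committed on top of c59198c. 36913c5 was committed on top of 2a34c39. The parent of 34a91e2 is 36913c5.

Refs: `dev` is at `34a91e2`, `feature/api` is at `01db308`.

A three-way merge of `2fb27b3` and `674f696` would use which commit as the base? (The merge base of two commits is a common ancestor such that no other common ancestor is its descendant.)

8d28443

Ancestors of 2fb27b3: {2fb27b3, 8d28443}.
Ancestors of 674f696: {674f696, 8d28443}.
Common ancestors: {8d28443}.
The only common ancestor is 8d28443, so it is the merge base.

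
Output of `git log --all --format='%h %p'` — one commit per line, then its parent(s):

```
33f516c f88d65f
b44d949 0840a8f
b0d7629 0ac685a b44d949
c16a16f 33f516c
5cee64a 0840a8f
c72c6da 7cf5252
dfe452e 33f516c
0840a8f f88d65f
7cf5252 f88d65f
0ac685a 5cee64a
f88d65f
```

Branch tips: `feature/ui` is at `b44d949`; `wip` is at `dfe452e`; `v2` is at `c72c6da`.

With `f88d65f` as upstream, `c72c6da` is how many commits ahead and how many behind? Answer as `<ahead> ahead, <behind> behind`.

Reachable from c72c6da: {7cf5252, c72c6da, f88d65f}.
Reachable from f88d65f: {f88d65f}.
Only in c72c6da's history (ahead): {7cf5252, c72c6da} — 2.
Only in f88d65f's history (behind): {} — 0.

2 ahead, 0 behind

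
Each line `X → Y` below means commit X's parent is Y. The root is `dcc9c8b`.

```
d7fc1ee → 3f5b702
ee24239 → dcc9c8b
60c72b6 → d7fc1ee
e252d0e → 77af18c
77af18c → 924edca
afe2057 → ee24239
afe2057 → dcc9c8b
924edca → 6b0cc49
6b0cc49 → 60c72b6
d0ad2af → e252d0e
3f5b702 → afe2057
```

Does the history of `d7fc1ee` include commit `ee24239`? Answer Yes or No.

Ancestors of d7fc1ee (commits reachable by following parents): {3f5b702, afe2057, d7fc1ee, dcc9c8b, ee24239}.
ee24239 is in that set, so it is an ancestor of d7fc1ee.

Yes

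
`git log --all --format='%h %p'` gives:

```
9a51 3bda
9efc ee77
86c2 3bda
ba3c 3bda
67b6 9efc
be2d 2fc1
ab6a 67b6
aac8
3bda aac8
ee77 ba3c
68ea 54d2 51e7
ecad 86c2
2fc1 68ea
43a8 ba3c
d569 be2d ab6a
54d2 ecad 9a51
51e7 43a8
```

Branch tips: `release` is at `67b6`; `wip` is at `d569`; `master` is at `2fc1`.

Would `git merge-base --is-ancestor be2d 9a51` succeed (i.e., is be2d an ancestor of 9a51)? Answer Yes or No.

Ancestors of 9a51: {3bda, 9a51, aac8}.
be2d is not in that set, so it is not an ancestor of 9a51.

No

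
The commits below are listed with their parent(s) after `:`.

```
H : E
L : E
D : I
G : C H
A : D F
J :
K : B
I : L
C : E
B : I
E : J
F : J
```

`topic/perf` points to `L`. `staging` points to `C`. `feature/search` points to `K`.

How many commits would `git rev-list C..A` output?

5

Reachable from A: {A, D, E, F, I, J, L}.
Reachable from C: {C, E, J}.
In A's history but not C's: {A, D, F, I, L} — 5 commits.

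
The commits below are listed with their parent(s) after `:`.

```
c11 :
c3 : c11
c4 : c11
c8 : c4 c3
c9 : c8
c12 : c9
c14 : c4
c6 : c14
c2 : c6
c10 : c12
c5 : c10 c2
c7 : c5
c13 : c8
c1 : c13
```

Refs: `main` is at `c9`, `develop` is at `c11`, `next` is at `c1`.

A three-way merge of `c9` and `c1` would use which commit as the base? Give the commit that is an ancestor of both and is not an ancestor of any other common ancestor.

c8

Ancestors of c9: {c11, c3, c4, c8, c9}.
Ancestors of c1: {c1, c11, c13, c3, c4, c8}.
Common ancestors: {c11, c3, c4, c8}.
Among these, c8 is not an ancestor of any other common ancestor — it is the merge base.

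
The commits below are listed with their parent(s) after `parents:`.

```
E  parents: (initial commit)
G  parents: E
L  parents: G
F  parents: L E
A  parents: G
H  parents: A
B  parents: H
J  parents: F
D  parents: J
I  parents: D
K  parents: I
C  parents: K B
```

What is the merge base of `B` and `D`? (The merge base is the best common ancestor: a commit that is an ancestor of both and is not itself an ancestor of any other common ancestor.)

Ancestors of B: {A, B, E, G, H}.
Ancestors of D: {D, E, F, G, J, L}.
Common ancestors: {E, G}.
Among these, G is not an ancestor of any other common ancestor — it is the merge base.

G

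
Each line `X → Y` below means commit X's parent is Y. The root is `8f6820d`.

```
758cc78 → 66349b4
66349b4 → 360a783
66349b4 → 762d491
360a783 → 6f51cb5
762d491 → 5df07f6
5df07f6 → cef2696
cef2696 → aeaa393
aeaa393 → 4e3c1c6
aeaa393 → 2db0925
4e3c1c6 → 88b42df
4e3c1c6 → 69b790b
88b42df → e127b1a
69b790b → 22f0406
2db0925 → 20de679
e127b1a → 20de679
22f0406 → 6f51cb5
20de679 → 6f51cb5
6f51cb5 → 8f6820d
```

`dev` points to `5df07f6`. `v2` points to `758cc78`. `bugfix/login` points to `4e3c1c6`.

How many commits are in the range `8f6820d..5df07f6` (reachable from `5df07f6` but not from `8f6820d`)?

11

Reachable from 5df07f6: {20de679, 22f0406, 2db0925, 4e3c1c6, 5df07f6, 69b790b, 6f51cb5, 88b42df, 8f6820d, aeaa393, cef2696, e127b1a}.
Reachable from 8f6820d: {8f6820d}.
In 5df07f6's history but not 8f6820d's: {20de679, 22f0406, 2db0925, 4e3c1c6, 5df07f6, 69b790b, 6f51cb5, 88b42df, aeaa393, cef2696, e127b1a} — 11 commits.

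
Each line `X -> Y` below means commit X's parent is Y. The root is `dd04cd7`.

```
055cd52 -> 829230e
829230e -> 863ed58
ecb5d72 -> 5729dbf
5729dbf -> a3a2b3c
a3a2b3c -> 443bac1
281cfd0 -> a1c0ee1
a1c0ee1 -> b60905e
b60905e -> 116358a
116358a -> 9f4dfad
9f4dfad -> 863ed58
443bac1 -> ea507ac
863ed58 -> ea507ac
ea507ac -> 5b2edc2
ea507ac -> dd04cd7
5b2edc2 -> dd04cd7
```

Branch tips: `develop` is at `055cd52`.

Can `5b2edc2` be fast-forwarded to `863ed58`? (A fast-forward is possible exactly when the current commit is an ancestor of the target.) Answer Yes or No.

A fast-forward from 5b2edc2 to 863ed58 is possible iff 5b2edc2 is an ancestor of 863ed58.
Ancestors of 863ed58: {5b2edc2, 863ed58, dd04cd7, ea507ac}.
5b2edc2 is among them, so fast-forward is possible.

Yes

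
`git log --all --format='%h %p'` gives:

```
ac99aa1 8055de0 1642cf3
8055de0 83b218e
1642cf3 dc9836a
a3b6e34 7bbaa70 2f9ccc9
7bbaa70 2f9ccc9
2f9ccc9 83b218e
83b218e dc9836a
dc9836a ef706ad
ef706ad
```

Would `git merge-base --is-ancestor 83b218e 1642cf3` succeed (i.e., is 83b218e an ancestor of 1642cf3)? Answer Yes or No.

No

Ancestors of 1642cf3: {1642cf3, dc9836a, ef706ad}.
83b218e is not in that set, so it is not an ancestor of 1642cf3.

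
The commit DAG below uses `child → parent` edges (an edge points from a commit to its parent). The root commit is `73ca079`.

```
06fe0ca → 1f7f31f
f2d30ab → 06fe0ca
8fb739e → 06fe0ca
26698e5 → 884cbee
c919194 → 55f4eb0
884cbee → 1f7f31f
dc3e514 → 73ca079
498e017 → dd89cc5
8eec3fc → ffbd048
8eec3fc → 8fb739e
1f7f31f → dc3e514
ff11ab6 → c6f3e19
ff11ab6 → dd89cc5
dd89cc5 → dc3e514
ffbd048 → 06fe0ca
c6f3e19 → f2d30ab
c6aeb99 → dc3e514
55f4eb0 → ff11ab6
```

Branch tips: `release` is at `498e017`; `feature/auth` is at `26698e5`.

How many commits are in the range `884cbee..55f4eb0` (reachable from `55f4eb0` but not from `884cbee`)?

Reachable from 55f4eb0: {06fe0ca, 1f7f31f, 55f4eb0, 73ca079, c6f3e19, dc3e514, dd89cc5, f2d30ab, ff11ab6}.
Reachable from 884cbee: {1f7f31f, 73ca079, 884cbee, dc3e514}.
In 55f4eb0's history but not 884cbee's: {06fe0ca, 55f4eb0, c6f3e19, dd89cc5, f2d30ab, ff11ab6} — 6 commits.

6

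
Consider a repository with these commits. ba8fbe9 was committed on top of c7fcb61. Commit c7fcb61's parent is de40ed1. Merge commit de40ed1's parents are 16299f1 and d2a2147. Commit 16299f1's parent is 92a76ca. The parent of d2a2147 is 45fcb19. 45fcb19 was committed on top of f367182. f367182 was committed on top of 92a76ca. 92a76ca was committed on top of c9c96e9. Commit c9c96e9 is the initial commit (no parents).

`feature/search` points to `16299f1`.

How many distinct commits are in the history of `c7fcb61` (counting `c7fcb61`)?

Walking parent pointers from c7fcb61: reachable set = {16299f1, 45fcb19, 92a76ca, c7fcb61, c9c96e9, d2a2147, de40ed1, f367182}.
That is 8 commits.

8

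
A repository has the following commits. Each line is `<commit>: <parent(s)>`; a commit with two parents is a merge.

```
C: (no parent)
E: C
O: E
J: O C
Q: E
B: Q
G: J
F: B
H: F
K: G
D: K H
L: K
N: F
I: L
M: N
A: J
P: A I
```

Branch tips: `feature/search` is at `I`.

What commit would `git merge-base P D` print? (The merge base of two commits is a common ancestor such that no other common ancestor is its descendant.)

Ancestors of P: {A, C, E, G, I, J, K, L, O, P}.
Ancestors of D: {B, C, D, E, F, G, H, J, K, O, Q}.
Common ancestors: {C, E, G, J, K, O}.
Among these, K is not an ancestor of any other common ancestor — it is the merge base.

K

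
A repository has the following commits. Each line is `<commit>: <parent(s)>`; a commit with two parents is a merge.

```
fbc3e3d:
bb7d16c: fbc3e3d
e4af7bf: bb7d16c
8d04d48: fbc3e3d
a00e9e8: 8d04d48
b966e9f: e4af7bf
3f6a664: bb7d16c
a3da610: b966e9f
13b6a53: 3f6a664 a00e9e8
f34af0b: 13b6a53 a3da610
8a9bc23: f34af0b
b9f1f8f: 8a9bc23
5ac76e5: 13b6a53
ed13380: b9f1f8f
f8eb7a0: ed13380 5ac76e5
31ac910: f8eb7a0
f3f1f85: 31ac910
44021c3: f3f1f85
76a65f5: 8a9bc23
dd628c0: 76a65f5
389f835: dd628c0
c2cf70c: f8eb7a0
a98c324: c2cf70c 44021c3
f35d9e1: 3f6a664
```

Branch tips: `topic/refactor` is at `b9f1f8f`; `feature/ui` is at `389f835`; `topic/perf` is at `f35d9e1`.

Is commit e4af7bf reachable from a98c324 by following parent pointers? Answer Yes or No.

Yes

Ancestors of a98c324 (commits reachable by following parents): {13b6a53, 31ac910, 3f6a664, 44021c3, 5ac76e5, 8a9bc23, 8d04d48, a00e9e8, a3da610, a98c324, b966e9f, b9f1f8f, bb7d16c, c2cf70c, e4af7bf, ed13380, f34af0b, f3f1f85, f8eb7a0, fbc3e3d}.
e4af7bf is in that set, so it is an ancestor of a98c324.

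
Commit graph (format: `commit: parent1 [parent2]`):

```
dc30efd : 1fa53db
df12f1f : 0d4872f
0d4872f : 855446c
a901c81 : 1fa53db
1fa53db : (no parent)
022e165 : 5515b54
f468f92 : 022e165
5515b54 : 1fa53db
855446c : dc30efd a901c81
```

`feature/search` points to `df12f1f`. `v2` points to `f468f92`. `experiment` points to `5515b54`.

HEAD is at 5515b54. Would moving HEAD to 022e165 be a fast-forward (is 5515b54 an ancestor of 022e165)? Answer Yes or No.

Yes

A fast-forward from 5515b54 to 022e165 is possible iff 5515b54 is an ancestor of 022e165.
Ancestors of 022e165: {022e165, 1fa53db, 5515b54}.
5515b54 is among them, so fast-forward is possible.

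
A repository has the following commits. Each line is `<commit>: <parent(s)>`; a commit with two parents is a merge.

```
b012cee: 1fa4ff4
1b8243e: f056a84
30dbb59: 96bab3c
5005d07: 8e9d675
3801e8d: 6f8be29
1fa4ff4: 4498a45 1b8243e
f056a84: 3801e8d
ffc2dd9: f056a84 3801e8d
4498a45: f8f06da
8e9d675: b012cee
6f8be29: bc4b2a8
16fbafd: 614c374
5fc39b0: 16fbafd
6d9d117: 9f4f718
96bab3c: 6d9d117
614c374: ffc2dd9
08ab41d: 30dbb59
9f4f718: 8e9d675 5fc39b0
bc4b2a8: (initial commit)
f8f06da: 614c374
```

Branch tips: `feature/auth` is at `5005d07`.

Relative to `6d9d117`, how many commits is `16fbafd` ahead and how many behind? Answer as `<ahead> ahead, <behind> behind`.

0 ahead, 9 behind

Reachable from 16fbafd: {16fbafd, 3801e8d, 614c374, 6f8be29, bc4b2a8, f056a84, ffc2dd9}.
Reachable from 6d9d117: {16fbafd, 1b8243e, 1fa4ff4, 3801e8d, 4498a45, 5fc39b0, 614c374, 6d9d117, 6f8be29, 8e9d675, 9f4f718, b012cee, bc4b2a8, f056a84, f8f06da, ffc2dd9}.
Only in 16fbafd's history (ahead): {} — 0.
Only in 6d9d117's history (behind): {1b8243e, 1fa4ff4, 4498a45, 5fc39b0, 6d9d117, 8e9d675, 9f4f718, b012cee, f8f06da} — 9.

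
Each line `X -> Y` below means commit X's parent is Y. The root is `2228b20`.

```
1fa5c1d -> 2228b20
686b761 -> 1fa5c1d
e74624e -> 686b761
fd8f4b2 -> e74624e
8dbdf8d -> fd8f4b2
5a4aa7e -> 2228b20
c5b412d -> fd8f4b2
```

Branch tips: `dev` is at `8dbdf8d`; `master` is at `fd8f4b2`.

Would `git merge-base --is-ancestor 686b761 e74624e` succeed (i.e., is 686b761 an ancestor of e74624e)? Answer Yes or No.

Yes

Ancestors of e74624e (commits reachable by following parents): {1fa5c1d, 2228b20, 686b761, e74624e}.
686b761 is in that set, so it is an ancestor of e74624e.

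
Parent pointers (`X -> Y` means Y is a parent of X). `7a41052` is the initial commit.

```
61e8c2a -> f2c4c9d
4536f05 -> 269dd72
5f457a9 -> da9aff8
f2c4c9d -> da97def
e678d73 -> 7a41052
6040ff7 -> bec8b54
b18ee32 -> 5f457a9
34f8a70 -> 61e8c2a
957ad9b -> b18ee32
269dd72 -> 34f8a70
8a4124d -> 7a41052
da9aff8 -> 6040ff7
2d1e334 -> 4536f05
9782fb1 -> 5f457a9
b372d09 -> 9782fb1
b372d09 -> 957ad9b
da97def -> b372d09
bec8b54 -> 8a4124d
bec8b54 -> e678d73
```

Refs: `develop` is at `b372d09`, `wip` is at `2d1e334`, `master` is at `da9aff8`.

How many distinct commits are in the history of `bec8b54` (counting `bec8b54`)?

4

Walking parent pointers from bec8b54: reachable set = {7a41052, 8a4124d, bec8b54, e678d73}.
That is 4 commits.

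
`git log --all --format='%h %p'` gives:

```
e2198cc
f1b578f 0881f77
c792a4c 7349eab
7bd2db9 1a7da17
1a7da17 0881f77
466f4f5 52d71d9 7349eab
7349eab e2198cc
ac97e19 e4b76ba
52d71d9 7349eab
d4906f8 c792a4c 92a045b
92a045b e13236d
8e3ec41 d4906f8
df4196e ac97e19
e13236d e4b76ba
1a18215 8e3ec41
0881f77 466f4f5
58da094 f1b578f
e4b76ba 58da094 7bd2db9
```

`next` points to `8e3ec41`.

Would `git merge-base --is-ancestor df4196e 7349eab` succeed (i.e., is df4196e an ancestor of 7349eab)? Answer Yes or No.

Ancestors of 7349eab: {7349eab, e2198cc}.
df4196e is not in that set, so it is not an ancestor of 7349eab.

No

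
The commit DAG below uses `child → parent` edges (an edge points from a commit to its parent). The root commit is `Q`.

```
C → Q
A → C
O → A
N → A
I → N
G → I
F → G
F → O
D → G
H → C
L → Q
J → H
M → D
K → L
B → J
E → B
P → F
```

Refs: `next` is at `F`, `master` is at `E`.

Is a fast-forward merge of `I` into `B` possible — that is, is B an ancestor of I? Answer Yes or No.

No

A fast-forward from B to I is possible iff B is an ancestor of I.
Ancestors of I: {A, C, I, N, Q}.
B is not among them, so fast-forward is not possible.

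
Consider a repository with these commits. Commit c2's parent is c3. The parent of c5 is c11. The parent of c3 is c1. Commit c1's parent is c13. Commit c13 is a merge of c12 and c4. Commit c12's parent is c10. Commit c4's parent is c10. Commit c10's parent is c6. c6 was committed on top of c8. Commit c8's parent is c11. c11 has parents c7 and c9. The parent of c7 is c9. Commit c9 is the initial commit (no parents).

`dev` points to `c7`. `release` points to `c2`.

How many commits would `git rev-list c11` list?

Walking parent pointers from c11: reachable set = {c11, c7, c9}.
That is 3 commits.

3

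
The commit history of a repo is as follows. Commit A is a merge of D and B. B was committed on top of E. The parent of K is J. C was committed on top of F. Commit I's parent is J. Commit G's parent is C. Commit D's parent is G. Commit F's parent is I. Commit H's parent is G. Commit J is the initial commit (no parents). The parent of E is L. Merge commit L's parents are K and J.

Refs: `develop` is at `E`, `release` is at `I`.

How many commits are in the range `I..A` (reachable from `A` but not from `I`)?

Reachable from A: {A, B, C, D, E, F, G, I, J, K, L}.
Reachable from I: {I, J}.
In A's history but not I's: {A, B, C, D, E, F, G, K, L} — 9 commits.

9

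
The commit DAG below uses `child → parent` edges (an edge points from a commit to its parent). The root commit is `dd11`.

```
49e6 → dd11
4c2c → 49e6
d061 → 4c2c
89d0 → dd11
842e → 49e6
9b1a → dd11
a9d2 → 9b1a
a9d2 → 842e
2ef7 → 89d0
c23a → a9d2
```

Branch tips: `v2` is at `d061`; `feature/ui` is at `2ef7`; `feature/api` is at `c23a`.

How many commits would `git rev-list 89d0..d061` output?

Reachable from d061: {49e6, 4c2c, d061, dd11}.
Reachable from 89d0: {89d0, dd11}.
In d061's history but not 89d0's: {49e6, 4c2c, d061} — 3 commits.

3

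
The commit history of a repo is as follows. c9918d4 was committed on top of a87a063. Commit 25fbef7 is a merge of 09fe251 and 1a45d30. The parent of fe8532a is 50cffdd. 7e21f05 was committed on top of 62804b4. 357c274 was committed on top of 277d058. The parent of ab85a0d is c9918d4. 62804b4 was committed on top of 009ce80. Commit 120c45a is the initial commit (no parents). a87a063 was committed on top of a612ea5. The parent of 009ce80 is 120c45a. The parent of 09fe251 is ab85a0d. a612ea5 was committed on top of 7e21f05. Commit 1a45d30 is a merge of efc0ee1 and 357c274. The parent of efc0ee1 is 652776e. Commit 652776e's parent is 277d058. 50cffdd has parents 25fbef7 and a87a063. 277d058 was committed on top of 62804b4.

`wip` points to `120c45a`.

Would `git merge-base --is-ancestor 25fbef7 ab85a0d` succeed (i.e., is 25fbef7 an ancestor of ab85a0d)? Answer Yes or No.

Ancestors of ab85a0d: {009ce80, 120c45a, 62804b4, 7e21f05, a612ea5, a87a063, ab85a0d, c9918d4}.
25fbef7 is not in that set, so it is not an ancestor of ab85a0d.

No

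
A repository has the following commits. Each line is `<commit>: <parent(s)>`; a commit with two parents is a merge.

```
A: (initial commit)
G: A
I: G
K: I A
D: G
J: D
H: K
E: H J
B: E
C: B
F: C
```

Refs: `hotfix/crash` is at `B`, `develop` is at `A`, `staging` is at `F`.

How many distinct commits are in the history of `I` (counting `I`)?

Walking parent pointers from I: reachable set = {A, G, I}.
That is 3 commits.

3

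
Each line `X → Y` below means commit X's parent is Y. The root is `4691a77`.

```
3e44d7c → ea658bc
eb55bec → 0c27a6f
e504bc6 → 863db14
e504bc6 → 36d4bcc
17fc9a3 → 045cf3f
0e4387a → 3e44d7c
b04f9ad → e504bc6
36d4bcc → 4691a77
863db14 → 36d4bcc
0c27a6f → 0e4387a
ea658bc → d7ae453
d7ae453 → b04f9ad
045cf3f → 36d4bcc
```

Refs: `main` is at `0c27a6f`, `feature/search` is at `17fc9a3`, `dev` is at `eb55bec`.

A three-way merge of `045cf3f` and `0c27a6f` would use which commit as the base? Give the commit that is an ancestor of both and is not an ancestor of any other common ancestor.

36d4bcc

Ancestors of 045cf3f: {045cf3f, 36d4bcc, 4691a77}.
Ancestors of 0c27a6f: {0c27a6f, 0e4387a, 36d4bcc, 3e44d7c, 4691a77, 863db14, b04f9ad, d7ae453, e504bc6, ea658bc}.
Common ancestors: {36d4bcc, 4691a77}.
Among these, 36d4bcc is not an ancestor of any other common ancestor — it is the merge base.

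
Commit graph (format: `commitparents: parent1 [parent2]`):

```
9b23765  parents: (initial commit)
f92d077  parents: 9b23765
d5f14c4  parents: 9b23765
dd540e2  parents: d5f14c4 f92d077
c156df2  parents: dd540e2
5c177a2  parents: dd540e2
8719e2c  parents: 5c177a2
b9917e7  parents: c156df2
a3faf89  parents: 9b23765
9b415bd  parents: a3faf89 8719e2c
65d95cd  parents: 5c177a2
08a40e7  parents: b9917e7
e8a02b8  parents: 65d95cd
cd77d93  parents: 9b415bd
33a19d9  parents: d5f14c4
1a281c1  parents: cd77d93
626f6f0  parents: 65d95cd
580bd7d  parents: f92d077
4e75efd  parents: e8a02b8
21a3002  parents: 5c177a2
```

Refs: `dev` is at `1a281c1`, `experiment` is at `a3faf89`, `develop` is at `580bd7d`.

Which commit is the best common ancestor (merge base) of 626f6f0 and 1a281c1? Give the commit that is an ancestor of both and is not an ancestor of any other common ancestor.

5c177a2

Ancestors of 626f6f0: {5c177a2, 626f6f0, 65d95cd, 9b23765, d5f14c4, dd540e2, f92d077}.
Ancestors of 1a281c1: {1a281c1, 5c177a2, 8719e2c, 9b23765, 9b415bd, a3faf89, cd77d93, d5f14c4, dd540e2, f92d077}.
Common ancestors: {5c177a2, 9b23765, d5f14c4, dd540e2, f92d077}.
Among these, 5c177a2 is not an ancestor of any other common ancestor — it is the merge base.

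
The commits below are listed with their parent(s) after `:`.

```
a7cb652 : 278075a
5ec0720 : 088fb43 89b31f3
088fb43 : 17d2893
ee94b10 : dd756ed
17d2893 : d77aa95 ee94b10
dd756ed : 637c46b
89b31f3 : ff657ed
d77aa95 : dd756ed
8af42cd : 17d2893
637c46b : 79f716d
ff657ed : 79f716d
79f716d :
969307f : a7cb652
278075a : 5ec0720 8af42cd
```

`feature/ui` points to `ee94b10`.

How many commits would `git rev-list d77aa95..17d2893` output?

Reachable from 17d2893: {17d2893, 637c46b, 79f716d, d77aa95, dd756ed, ee94b10}.
Reachable from d77aa95: {637c46b, 79f716d, d77aa95, dd756ed}.
In 17d2893's history but not d77aa95's: {17d2893, ee94b10} — 2 commits.

2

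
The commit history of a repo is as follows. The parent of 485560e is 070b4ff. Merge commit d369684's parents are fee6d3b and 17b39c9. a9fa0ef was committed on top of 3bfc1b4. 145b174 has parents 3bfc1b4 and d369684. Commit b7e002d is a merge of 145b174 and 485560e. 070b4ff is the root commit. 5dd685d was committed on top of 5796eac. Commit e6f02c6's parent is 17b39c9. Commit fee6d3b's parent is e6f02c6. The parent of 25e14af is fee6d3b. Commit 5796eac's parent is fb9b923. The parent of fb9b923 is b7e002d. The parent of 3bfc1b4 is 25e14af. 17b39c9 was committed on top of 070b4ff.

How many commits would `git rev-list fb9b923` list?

Walking parent pointers from fb9b923: reachable set = {070b4ff, 145b174, 17b39c9, 25e14af, 3bfc1b4, 485560e, b7e002d, d369684, e6f02c6, fb9b923, fee6d3b}.
That is 11 commits.

11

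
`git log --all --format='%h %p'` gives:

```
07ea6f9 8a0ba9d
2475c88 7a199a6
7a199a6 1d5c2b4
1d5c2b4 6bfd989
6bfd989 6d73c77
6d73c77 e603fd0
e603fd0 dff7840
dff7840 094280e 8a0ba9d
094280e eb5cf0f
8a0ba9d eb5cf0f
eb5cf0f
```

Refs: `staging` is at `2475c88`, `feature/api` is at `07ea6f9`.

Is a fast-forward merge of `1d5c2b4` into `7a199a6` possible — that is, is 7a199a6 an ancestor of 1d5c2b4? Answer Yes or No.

A fast-forward from 7a199a6 to 1d5c2b4 is possible iff 7a199a6 is an ancestor of 1d5c2b4.
Ancestors of 1d5c2b4: {094280e, 1d5c2b4, 6bfd989, 6d73c77, 8a0ba9d, dff7840, e603fd0, eb5cf0f}.
7a199a6 is not among them, so fast-forward is not possible.

No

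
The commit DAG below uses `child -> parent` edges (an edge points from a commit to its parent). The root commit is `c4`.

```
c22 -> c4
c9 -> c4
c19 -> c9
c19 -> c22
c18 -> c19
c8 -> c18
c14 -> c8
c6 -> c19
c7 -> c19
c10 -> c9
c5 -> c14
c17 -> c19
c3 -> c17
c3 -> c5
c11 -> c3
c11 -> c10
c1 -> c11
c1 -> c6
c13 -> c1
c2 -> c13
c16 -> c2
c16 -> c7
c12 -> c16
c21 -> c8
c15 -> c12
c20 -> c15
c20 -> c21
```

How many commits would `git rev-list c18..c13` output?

10

Reachable from c13: {c1, c10, c11, c13, c14, c17, c18, c19, c22, c3, c4, c5, c6, c8, c9}.
Reachable from c18: {c18, c19, c22, c4, c9}.
In c13's history but not c18's: {c1, c10, c11, c13, c14, c17, c3, c5, c6, c8} — 10 commits.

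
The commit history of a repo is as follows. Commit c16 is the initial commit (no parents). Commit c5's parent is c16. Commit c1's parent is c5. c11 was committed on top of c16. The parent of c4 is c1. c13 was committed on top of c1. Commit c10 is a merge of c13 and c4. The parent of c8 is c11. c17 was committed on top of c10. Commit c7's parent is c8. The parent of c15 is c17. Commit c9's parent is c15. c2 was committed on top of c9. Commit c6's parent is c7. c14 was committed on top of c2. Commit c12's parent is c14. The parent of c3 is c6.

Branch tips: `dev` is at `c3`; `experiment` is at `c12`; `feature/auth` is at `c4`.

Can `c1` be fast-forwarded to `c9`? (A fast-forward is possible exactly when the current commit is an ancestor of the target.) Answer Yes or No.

Yes

A fast-forward from c1 to c9 is possible iff c1 is an ancestor of c9.
Ancestors of c9: {c1, c10, c13, c15, c16, c17, c4, c5, c9}.
c1 is among them, so fast-forward is possible.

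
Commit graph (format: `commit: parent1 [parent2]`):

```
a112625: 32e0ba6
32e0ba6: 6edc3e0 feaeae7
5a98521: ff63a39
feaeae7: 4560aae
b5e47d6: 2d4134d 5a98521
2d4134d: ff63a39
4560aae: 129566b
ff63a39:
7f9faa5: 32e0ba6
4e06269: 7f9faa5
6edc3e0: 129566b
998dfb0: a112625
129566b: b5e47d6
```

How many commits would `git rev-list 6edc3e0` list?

Walking parent pointers from 6edc3e0: reachable set = {129566b, 2d4134d, 5a98521, 6edc3e0, b5e47d6, ff63a39}.
That is 6 commits.

6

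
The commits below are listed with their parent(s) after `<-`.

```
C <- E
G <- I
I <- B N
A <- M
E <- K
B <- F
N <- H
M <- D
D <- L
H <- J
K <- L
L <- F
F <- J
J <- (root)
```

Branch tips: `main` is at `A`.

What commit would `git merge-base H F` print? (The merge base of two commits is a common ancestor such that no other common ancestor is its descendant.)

J

Ancestors of H: {H, J}.
Ancestors of F: {F, J}.
Common ancestors: {J}.
The only common ancestor is J, so it is the merge base.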